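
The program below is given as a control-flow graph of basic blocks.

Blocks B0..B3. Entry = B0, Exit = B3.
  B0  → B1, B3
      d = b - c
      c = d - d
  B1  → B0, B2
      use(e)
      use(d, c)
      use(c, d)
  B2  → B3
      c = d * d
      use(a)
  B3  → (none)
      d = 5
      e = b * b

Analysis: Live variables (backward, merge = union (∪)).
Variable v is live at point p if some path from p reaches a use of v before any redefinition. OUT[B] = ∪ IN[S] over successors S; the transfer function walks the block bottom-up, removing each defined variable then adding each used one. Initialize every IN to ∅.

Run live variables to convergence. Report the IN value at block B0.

Answer: {a, b, c, e}

Working:
Per-block solution:
  B0: | IN={a, b, c, e} | OUT={a, b, c, d, e}
  B1: | IN={a, b, c, d, e} | OUT={a, b, c, d, e}
  B2: | IN={a, b, d} | OUT={b}
  B3: | IN={b} | OUT={}

Merge at B0: OUT[B0] = IN[B1] ⊔ IN[B3] = {a, b, c, d, e}
Applying B0's transfer function to that OUT value gives IN[B0] (row B0 above).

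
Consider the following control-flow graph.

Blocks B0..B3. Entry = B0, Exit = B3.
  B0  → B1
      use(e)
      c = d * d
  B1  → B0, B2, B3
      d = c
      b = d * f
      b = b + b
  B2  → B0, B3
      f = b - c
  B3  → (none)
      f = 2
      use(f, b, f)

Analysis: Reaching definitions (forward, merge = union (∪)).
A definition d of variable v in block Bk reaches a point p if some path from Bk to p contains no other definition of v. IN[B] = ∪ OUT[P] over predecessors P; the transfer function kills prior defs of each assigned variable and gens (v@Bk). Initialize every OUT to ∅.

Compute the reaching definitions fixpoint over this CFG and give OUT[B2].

Answer: {b@B1, c@B0, d@B1, f@B2}

Derivation:
Converged values:
  B0:  IN={b@B1, c@B0, d@B1, f@B2}  OUT={b@B1, c@B0, d@B1, f@B2}
  B1:  IN={b@B1, c@B0, d@B1, f@B2}  OUT={b@B1, c@B0, d@B1, f@B2}
  B2:  IN={b@B1, c@B0, d@B1, f@B2}  OUT={b@B1, c@B0, d@B1, f@B2}
  B3:  IN={b@B1, c@B0, d@B1, f@B2}  OUT={b@B1, c@B0, d@B1, f@B3}

Merge at B2: IN[B2] = OUT[B1] = {b@B1, c@B0, d@B1, f@B2}
Applying B2's transfer function to that IN value gives OUT[B2] (row B2 above).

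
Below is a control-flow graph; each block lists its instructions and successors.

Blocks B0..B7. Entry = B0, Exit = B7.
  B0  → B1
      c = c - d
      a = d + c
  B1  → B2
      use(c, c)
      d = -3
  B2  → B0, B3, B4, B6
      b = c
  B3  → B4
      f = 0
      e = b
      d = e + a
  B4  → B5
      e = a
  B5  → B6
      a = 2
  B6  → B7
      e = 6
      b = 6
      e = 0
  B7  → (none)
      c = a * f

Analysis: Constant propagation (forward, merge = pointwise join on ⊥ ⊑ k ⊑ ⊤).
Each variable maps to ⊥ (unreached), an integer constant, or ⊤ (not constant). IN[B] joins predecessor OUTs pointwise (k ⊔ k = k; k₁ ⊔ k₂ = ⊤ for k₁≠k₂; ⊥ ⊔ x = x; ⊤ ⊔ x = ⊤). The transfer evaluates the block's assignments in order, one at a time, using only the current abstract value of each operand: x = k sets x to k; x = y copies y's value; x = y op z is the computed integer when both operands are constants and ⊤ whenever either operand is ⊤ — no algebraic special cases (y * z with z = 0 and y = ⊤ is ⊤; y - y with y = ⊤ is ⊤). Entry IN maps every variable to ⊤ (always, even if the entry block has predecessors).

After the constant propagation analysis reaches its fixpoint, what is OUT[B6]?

Answer: {a: ⊤, b: 6, c: ⊤, d: ⊤, e: 0, f: ⊤}

Derivation:
Converged values:
  B0:  IN=(all ⊤)  OUT=(all ⊤)
  B1:  IN=(all ⊤)  OUT={d:-3; rest ⊤}
  B2:  IN={d:-3; rest ⊤}  OUT={d:-3; rest ⊤}
  B3:  IN={d:-3; rest ⊤}  OUT={f:0; rest ⊤}
  B4:  IN=(all ⊤)  OUT=(all ⊤)
  B5:  IN=(all ⊤)  OUT={a:2; rest ⊤}
  B6:  IN=(all ⊤)  OUT={b:6, e:0; rest ⊤}
  B7:  IN={b:6, e:0; rest ⊤}  OUT={b:6, e:0; rest ⊤}

Merge at B6: IN[B6] = OUT[B2] ⊔ OUT[B5] = {a: ⊤, b: ⊤, c: ⊤, d: ⊤, e: ⊤, f: ⊤}
Applying B6's transfer function to that IN value gives OUT[B6] (row B6 above).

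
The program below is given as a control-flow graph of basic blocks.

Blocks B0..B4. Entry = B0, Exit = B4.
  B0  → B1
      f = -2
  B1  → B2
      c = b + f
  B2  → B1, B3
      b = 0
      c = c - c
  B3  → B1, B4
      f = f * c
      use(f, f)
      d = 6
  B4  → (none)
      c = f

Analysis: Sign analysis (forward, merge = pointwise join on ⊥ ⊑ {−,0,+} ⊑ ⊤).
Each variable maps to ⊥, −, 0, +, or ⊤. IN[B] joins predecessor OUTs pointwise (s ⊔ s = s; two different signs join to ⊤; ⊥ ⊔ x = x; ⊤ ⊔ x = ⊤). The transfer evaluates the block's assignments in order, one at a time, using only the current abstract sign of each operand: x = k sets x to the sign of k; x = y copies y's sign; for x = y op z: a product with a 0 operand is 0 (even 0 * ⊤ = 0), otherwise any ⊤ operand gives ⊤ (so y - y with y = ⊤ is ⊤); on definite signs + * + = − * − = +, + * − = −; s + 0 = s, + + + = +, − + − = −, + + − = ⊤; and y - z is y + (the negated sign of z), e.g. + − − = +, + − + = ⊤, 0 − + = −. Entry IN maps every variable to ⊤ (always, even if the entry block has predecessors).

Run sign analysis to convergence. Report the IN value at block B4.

Fixpoint table:
  B0:  IN=(all ⊤)  OUT={f:-; rest ⊤}
  B1:  IN=(all ⊤)  OUT=(all ⊤)
  B2:  IN=(all ⊤)  OUT={b:0; rest ⊤}
  B3:  IN={b:0; rest ⊤}  OUT={b:0, d:+; rest ⊤}
  B4:  IN={b:0, d:+; rest ⊤}  OUT={b:0, d:+; rest ⊤}

Merge at B4: IN[B4] = OUT[B3] = {a: ⊤, b: 0, c: ⊤, d: +, e: ⊤, f: ⊤}

Answer: {a: ⊤, b: 0, c: ⊤, d: +, e: ⊤, f: ⊤}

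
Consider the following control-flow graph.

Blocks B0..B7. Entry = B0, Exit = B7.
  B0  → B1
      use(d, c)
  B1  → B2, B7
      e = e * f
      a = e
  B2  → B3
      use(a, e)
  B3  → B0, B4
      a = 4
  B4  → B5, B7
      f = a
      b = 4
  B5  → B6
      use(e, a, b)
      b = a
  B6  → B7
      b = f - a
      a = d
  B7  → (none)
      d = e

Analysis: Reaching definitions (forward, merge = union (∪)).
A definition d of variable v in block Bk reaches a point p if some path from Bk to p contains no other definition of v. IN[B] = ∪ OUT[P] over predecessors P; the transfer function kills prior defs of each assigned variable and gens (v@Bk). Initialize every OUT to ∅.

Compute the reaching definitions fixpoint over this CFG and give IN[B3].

Converged values:
  B0:  IN={a@B3, e@B1}  OUT={a@B3, e@B1}
  B1:  IN={a@B3, e@B1}  OUT={a@B1, e@B1}
  B2:  IN={a@B1, e@B1}  OUT={a@B1, e@B1}
  B3:  IN={a@B1, e@B1}  OUT={a@B3, e@B1}
  B4:  IN={a@B3, e@B1}  OUT={a@B3, b@B4, e@B1, f@B4}
  B5:  IN={a@B3, b@B4, e@B1, f@B4}  OUT={a@B3, b@B5, e@B1, f@B4}
  B6:  IN={a@B3, b@B5, e@B1, f@B4}  OUT={a@B6, b@B6, e@B1, f@B4}
  B7:  IN={a@B1, a@B3, a@B6, b@B4, b@B6, e@B1, f@B4}  OUT={a@B1, a@B3, a@B6, b@B4, b@B6, d@B7, e@B1, f@B4}

Merge at B3: IN[B3] = OUT[B2] = {a@B1, e@B1}

Answer: {a@B1, e@B1}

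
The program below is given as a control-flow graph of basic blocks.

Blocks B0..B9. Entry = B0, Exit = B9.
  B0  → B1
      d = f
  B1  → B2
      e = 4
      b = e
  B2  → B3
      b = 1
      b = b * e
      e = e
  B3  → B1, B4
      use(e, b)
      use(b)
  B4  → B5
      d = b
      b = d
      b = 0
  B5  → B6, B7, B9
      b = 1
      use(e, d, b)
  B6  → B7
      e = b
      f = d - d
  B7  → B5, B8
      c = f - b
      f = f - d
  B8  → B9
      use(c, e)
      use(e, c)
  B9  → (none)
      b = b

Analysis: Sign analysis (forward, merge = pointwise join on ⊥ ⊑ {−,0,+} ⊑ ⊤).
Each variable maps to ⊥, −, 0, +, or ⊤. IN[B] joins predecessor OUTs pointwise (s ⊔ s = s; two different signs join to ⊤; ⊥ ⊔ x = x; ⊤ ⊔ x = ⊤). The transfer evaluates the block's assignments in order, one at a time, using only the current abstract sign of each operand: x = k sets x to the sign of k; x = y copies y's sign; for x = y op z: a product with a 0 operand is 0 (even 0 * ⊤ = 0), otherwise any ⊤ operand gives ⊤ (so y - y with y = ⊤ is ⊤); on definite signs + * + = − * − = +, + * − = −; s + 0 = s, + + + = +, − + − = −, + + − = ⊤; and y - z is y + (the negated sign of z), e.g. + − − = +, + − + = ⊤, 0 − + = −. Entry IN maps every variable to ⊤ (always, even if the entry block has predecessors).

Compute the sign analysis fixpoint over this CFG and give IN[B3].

Converged values:
  B0:   IN=(all ⊤)   OUT=(all ⊤)
  B1:   IN=(all ⊤)   OUT={b:+, e:+; rest ⊤}
  B2:   IN={b:+, e:+; rest ⊤}   OUT={b:+, e:+; rest ⊤}
  B3:   IN={b:+, e:+; rest ⊤}   OUT={b:+, e:+; rest ⊤}
  B4:   IN={b:+, e:+; rest ⊤}   OUT={b:0, d:+, e:+; rest ⊤}
  B5:   IN={d:+, e:+; rest ⊤}   OUT={b:+, d:+, e:+; rest ⊤}
  B6:   IN={b:+, d:+, e:+; rest ⊤}   OUT={b:+, d:+, e:+; rest ⊤}
  B7:   IN={b:+, d:+, e:+; rest ⊤}   OUT={b:+, d:+, e:+; rest ⊤}
  B8:   IN={b:+, d:+, e:+; rest ⊤}   OUT={b:+, d:+, e:+; rest ⊤}
  B9:   IN={b:+, d:+, e:+; rest ⊤}   OUT={b:+, d:+, e:+; rest ⊤}

Merge at B3: IN[B3] = OUT[B2] = {a: ⊤, b: +, c: ⊤, d: ⊤, e: +, f: ⊤}

Answer: {a: ⊤, b: +, c: ⊤, d: ⊤, e: +, f: ⊤}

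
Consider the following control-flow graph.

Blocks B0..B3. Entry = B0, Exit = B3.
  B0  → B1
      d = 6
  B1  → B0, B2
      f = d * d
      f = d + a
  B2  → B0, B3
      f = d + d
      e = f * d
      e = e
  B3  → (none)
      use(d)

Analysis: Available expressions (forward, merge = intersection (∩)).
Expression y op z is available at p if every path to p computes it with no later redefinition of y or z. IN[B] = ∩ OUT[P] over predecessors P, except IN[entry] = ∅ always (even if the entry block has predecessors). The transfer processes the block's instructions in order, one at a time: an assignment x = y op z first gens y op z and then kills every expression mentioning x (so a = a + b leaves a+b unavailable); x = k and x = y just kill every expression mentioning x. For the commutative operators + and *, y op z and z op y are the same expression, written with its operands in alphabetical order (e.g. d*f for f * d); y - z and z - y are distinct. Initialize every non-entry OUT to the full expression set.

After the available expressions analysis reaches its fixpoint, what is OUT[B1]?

Answer: {a+d, d*d}

Working:
Converged values:
  B0:   IN={}   OUT={}
  B1:   IN={}   OUT={a+d, d*d}
  B2:   IN={a+d, d*d}   OUT={a+d, d*d, d*f, d+d}
  B3:   IN={a+d, d*d, d*f, d+d}   OUT={a+d, d*d, d*f, d+d}

Merge at B1: IN[B1] = OUT[B0] = {}
Applying B1's transfer function to that IN value gives OUT[B1] (row B1 above).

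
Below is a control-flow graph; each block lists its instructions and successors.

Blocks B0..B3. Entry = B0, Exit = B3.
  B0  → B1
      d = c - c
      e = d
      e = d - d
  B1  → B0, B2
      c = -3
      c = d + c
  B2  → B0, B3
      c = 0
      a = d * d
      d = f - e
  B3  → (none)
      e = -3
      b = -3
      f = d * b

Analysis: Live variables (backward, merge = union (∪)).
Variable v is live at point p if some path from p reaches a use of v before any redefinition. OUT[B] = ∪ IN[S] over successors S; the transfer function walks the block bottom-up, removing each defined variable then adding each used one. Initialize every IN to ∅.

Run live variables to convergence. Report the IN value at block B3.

Converged values:
  B0:   IN={c, f}   OUT={d, e, f}
  B1:   IN={d, e, f}   OUT={c, d, e, f}
  B2:   IN={d, e, f}   OUT={c, d, f}
  B3:   IN={d}   OUT={}

B3 is the boundary node: OUT[B3] = {}
Applying B3's transfer function to that OUT value gives IN[B3] (row B3 above).

Answer: {d}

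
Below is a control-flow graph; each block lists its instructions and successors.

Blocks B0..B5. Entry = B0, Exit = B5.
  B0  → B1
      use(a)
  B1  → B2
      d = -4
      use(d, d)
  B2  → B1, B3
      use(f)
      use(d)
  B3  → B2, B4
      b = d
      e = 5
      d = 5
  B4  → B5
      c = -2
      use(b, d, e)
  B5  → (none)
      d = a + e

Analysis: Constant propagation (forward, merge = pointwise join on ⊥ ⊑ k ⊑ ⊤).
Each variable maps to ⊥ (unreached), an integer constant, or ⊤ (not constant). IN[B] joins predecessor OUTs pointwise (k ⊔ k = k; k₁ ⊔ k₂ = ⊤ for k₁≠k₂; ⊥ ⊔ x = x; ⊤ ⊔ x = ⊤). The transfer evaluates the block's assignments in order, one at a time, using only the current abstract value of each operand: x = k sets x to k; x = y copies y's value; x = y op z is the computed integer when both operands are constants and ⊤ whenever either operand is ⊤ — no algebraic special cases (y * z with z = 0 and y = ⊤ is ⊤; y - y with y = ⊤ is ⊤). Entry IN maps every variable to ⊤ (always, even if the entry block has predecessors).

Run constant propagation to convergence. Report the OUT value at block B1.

Answer: {a: ⊤, b: ⊤, c: ⊤, d: -4, e: ⊤, f: ⊤}

Working:
Converged values:
  B0:   IN=(all ⊤)   OUT=(all ⊤)
  B1:   IN=(all ⊤)   OUT={d:-4; rest ⊤}
  B2:   IN=(all ⊤)   OUT=(all ⊤)
  B3:   IN=(all ⊤)   OUT={d:5, e:5; rest ⊤}
  B4:   IN={d:5, e:5; rest ⊤}   OUT={c:-2, d:5, e:5; rest ⊤}
  B5:   IN={c:-2, d:5, e:5; rest ⊤}   OUT={c:-2, e:5; rest ⊤}

Merge at B1: IN[B1] = OUT[B0] ⊔ OUT[B2] = {a: ⊤, b: ⊤, c: ⊤, d: ⊤, e: ⊤, f: ⊤}
Applying B1's transfer function to that IN value gives OUT[B1] (row B1 above).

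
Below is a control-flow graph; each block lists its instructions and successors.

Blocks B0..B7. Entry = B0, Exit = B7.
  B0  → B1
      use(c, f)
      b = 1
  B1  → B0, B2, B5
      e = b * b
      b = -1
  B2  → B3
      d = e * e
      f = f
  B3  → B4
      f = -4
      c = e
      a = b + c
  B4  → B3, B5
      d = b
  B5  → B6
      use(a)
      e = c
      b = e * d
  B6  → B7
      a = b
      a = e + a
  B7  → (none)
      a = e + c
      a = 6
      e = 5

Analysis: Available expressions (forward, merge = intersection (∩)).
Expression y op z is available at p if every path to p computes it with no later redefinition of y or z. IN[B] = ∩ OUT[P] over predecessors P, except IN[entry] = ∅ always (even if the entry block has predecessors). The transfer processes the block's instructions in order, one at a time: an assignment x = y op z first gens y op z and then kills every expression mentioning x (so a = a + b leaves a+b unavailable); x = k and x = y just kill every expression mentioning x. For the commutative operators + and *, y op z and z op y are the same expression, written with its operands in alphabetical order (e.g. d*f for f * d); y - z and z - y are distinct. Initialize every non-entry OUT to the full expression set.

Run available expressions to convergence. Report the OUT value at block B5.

Fixpoint table:
  B0:  IN={}  OUT={}
  B1:  IN={}  OUT={}
  B2:  IN={}  OUT={e*e}
  B3:  IN={e*e}  OUT={b+c, e*e}
  B4:  IN={b+c, e*e}  OUT={b+c, e*e}
  B5:  IN={}  OUT={d*e}
  B6:  IN={d*e}  OUT={d*e}
  B7:  IN={d*e}  OUT={}

Merge at B5: IN[B5] = OUT[B1] ∩ OUT[B4] = {}
Applying B5's transfer function to that IN value gives OUT[B5] (row B5 above).

Answer: {d*e}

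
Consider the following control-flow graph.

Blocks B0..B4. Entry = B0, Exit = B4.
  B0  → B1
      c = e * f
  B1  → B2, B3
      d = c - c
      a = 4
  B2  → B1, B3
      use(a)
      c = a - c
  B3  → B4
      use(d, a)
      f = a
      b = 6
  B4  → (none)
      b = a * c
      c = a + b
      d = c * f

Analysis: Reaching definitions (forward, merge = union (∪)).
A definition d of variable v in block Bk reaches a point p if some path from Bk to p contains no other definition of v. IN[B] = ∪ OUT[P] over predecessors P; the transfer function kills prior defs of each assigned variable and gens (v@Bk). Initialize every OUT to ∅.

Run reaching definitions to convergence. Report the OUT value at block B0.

Fixpoint table:
  B0:   IN={}   OUT={c@B0}
  B1:   IN={a@B1, c@B0, c@B2, d@B1}   OUT={a@B1, c@B0, c@B2, d@B1}
  B2:   IN={a@B1, c@B0, c@B2, d@B1}   OUT={a@B1, c@B2, d@B1}
  B3:   IN={a@B1, c@B0, c@B2, d@B1}   OUT={a@B1, b@B3, c@B0, c@B2, d@B1, f@B3}
  B4:   IN={a@B1, b@B3, c@B0, c@B2, d@B1, f@B3}   OUT={a@B1, b@B4, c@B4, d@B4, f@B3}

B0 is the boundary node: IN[B0] = {}
Applying B0's transfer function to that IN value gives OUT[B0] (row B0 above).

Answer: {c@B0}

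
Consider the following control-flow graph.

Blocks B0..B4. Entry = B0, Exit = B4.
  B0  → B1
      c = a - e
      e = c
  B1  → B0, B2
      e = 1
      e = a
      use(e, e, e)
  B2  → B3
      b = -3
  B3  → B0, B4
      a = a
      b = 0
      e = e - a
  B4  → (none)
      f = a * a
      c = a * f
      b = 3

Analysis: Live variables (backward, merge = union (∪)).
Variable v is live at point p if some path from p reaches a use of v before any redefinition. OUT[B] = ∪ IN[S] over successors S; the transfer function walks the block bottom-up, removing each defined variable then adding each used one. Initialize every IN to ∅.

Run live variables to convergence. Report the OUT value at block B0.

Answer: {a}

Working:
Fixpoint table:
  B0:  IN={a, e}  OUT={a}
  B1:  IN={a}  OUT={a, e}
  B2:  IN={a, e}  OUT={a, e}
  B3:  IN={a, e}  OUT={a, e}
  B4:  IN={a}  OUT={}

Merge at B0: OUT[B0] = IN[B1] = {a}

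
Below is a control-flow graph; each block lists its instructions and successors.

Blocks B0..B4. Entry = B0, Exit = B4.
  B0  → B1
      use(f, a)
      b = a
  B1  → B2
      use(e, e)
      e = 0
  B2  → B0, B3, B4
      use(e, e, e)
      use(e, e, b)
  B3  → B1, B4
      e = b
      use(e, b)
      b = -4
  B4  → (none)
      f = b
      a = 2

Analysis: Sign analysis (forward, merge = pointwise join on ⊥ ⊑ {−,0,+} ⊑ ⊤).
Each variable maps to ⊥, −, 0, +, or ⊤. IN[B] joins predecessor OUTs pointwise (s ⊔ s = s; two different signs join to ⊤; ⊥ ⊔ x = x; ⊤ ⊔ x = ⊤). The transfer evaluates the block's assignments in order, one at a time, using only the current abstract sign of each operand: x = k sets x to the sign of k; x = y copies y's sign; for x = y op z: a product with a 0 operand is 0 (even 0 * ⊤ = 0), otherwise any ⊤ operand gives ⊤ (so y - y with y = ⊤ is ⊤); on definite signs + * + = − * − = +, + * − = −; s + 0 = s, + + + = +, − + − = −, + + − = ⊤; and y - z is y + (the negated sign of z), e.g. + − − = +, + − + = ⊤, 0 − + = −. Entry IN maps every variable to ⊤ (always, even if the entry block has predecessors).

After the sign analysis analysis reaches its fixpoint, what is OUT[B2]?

Converged values:
  B0:  IN=(all ⊤)  OUT=(all ⊤)
  B1:  IN=(all ⊤)  OUT={e:0; rest ⊤}
  B2:  IN={e:0; rest ⊤}  OUT={e:0; rest ⊤}
  B3:  IN={e:0; rest ⊤}  OUT={b:-; rest ⊤}
  B4:  IN=(all ⊤)  OUT={a:+; rest ⊤}

Merge at B2: IN[B2] = OUT[B1] = {a: ⊤, b: ⊤, c: ⊤, d: ⊤, e: 0, f: ⊤}
Applying B2's transfer function to that IN value gives OUT[B2] (row B2 above).

Answer: {a: ⊤, b: ⊤, c: ⊤, d: ⊤, e: 0, f: ⊤}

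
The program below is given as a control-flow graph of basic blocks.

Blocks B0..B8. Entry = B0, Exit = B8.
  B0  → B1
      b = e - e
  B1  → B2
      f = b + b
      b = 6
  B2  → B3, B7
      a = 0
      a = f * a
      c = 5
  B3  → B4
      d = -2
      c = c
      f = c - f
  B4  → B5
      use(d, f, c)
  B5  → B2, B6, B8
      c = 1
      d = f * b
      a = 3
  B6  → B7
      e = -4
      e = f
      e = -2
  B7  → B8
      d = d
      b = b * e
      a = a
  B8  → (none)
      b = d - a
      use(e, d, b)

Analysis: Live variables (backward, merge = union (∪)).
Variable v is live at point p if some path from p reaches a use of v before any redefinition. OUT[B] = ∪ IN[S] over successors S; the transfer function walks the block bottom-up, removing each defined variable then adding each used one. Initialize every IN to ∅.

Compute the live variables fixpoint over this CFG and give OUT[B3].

Answer: {b, c, d, e, f}

Derivation:
Fixpoint table:
  B0:   IN={d, e}   OUT={b, d, e}
  B1:   IN={b, d, e}   OUT={b, d, e, f}
  B2:   IN={b, d, e, f}   OUT={a, b, c, d, e, f}
  B3:   IN={b, c, e, f}   OUT={b, c, d, e, f}
  B4:   IN={b, c, d, e, f}   OUT={b, e, f}
  B5:   IN={b, e, f}   OUT={a, b, d, e, f}
  B6:   IN={a, b, d, f}   OUT={a, b, d, e}
  B7:   IN={a, b, d, e}   OUT={a, d, e}
  B8:   IN={a, d, e}   OUT={}

Merge at B3: OUT[B3] = IN[B4] = {b, c, d, e, f}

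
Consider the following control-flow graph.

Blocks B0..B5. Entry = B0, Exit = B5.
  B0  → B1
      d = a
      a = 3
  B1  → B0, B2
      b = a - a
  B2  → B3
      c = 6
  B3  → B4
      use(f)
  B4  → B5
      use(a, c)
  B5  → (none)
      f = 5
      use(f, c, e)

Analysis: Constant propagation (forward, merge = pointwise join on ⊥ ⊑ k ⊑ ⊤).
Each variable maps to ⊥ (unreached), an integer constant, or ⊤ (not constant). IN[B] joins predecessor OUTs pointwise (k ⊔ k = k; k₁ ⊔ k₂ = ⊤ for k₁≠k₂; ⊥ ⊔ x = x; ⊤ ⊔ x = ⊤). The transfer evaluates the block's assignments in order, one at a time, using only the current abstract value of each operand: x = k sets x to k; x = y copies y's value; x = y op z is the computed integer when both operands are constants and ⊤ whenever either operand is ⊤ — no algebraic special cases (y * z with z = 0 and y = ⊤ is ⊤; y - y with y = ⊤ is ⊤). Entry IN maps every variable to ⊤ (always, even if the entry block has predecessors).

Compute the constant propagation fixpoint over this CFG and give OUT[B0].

Fixpoint table:
  B0:  IN=(all ⊤)  OUT={a:3; rest ⊤}
  B1:  IN={a:3; rest ⊤}  OUT={a:3, b:0; rest ⊤}
  B2:  IN={a:3, b:0; rest ⊤}  OUT={a:3, b:0, c:6; rest ⊤}
  B3:  IN={a:3, b:0, c:6; rest ⊤}  OUT={a:3, b:0, c:6; rest ⊤}
  B4:  IN={a:3, b:0, c:6; rest ⊤}  OUT={a:3, b:0, c:6; rest ⊤}
  B5:  IN={a:3, b:0, c:6; rest ⊤}  OUT={a:3, b:0, c:6, f:5; rest ⊤}

Merge at B0 (entry node, so the boundary value (all ⊤) is joined with the incoming edge(s)): IN[B0] = (all ⊤) ⊔ OUT[B1] = {a: ⊤, b: ⊤, c: ⊤, d: ⊤, e: ⊤, f: ⊤}
Applying B0's transfer function to that IN value gives OUT[B0] (row B0 above).

Answer: {a: 3, b: ⊤, c: ⊤, d: ⊤, e: ⊤, f: ⊤}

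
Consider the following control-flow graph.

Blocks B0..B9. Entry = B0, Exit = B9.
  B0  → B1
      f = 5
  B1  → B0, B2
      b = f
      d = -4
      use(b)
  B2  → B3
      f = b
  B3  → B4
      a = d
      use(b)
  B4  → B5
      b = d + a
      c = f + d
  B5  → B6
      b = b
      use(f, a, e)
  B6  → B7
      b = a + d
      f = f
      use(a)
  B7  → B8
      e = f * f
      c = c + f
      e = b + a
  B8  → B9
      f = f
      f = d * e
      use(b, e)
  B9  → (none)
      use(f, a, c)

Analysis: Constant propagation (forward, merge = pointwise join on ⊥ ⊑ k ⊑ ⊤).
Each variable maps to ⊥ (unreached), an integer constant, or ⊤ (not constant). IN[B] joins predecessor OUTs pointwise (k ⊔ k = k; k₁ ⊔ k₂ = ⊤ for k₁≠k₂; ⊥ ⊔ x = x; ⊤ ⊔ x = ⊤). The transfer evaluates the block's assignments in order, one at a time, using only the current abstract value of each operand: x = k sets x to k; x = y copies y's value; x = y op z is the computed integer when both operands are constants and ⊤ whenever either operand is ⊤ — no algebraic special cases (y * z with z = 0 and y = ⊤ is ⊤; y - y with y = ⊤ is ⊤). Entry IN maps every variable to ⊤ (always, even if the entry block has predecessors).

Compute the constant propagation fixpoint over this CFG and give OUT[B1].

Answer: {a: ⊤, b: 5, c: ⊤, d: -4, e: ⊤, f: 5}

Working:
Converged values:
  B0:  IN=(all ⊤)  OUT={f:5; rest ⊤}
  B1:  IN={f:5; rest ⊤}  OUT={b:5, d:-4, f:5; rest ⊤}
  B2:  IN={b:5, d:-4, f:5; rest ⊤}  OUT={b:5, d:-4, f:5; rest ⊤}
  B3:  IN={b:5, d:-4, f:5; rest ⊤}  OUT={a:-4, b:5, d:-4, f:5; rest ⊤}
  B4:  IN={a:-4, b:5, d:-4, f:5; rest ⊤}  OUT={a:-4, b:-8, c:1, d:-4, f:5; rest ⊤}
  B5:  IN={a:-4, b:-8, c:1, d:-4, f:5; rest ⊤}  OUT={a:-4, b:-8, c:1, d:-4, f:5; rest ⊤}
  B6:  IN={a:-4, b:-8, c:1, d:-4, f:5; rest ⊤}  OUT={a:-4, b:-8, c:1, d:-4, f:5; rest ⊤}
  B7:  IN={a:-4, b:-8, c:1, d:-4, f:5; rest ⊤}  OUT={a:-4, b:-8, c:6, d:-4, e:-12, f:5; rest ⊤}
  B8:  IN={a:-4, b:-8, c:6, d:-4, e:-12, f:5; rest ⊤}  OUT={a:-4, b:-8, c:6, d:-4, e:-12, f:48; rest ⊤}
  B9:  IN={a:-4, b:-8, c:6, d:-4, e:-12, f:48; rest ⊤}  OUT={a:-4, b:-8, c:6, d:-4, e:-12, f:48; rest ⊤}

Merge at B1: IN[B1] = OUT[B0] = {a: ⊤, b: ⊤, c: ⊤, d: ⊤, e: ⊤, f: 5}
Applying B1's transfer function to that IN value gives OUT[B1] (row B1 above).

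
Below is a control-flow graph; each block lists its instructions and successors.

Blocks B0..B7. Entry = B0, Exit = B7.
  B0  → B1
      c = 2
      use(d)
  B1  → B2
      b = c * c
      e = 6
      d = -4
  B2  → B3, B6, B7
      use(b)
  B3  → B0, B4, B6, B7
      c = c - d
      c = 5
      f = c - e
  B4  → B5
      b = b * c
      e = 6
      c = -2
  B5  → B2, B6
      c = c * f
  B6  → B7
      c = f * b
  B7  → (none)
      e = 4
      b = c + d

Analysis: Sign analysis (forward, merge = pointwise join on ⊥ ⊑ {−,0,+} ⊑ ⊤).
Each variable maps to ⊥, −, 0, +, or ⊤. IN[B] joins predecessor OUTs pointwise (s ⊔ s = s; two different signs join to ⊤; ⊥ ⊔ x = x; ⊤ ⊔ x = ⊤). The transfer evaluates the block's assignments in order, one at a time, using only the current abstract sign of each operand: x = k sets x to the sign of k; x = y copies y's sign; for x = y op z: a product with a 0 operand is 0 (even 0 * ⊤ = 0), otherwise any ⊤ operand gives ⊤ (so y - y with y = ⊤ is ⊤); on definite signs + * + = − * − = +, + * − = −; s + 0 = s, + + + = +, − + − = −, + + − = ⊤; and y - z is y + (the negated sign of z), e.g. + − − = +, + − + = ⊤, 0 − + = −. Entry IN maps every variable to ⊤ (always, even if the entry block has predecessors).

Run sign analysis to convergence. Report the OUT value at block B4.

Answer: {a: ⊤, b: +, c: -, d: -, e: +, f: ⊤}

Working:
Converged values:
  B0:  IN=(all ⊤)  OUT={c:+; rest ⊤}
  B1:  IN={c:+; rest ⊤}  OUT={b:+, c:+, d:-, e:+; rest ⊤}
  B2:  IN={b:+, d:-, e:+; rest ⊤}  OUT={b:+, d:-, e:+; rest ⊤}
  B3:  IN={b:+, d:-, e:+; rest ⊤}  OUT={b:+, c:+, d:-, e:+; rest ⊤}
  B4:  IN={b:+, c:+, d:-, e:+; rest ⊤}  OUT={b:+, c:-, d:-, e:+; rest ⊤}
  B5:  IN={b:+, c:-, d:-, e:+; rest ⊤}  OUT={b:+, d:-, e:+; rest ⊤}
  B6:  IN={b:+, d:-, e:+; rest ⊤}  OUT={b:+, d:-, e:+; rest ⊤}
  B7:  IN={b:+, d:-, e:+; rest ⊤}  OUT={d:-, e:+; rest ⊤}

Merge at B4: IN[B4] = OUT[B3] = {a: ⊤, b: +, c: +, d: -, e: +, f: ⊤}
Applying B4's transfer function to that IN value gives OUT[B4] (row B4 above).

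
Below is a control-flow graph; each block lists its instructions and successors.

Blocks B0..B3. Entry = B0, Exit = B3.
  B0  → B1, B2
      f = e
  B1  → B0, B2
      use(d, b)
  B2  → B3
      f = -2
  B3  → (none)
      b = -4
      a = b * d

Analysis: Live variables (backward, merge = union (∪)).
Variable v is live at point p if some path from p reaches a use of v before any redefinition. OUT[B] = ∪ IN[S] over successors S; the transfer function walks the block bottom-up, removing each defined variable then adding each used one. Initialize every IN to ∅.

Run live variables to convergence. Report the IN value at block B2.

Fixpoint table:
  B0:  IN={b, d, e}  OUT={b, d, e}
  B1:  IN={b, d, e}  OUT={b, d, e}
  B2:  IN={d}  OUT={d}
  B3:  IN={d}  OUT={}

Merge at B2: OUT[B2] = IN[B3] = {d}
Applying B2's transfer function to that OUT value gives IN[B2] (row B2 above).

Answer: {d}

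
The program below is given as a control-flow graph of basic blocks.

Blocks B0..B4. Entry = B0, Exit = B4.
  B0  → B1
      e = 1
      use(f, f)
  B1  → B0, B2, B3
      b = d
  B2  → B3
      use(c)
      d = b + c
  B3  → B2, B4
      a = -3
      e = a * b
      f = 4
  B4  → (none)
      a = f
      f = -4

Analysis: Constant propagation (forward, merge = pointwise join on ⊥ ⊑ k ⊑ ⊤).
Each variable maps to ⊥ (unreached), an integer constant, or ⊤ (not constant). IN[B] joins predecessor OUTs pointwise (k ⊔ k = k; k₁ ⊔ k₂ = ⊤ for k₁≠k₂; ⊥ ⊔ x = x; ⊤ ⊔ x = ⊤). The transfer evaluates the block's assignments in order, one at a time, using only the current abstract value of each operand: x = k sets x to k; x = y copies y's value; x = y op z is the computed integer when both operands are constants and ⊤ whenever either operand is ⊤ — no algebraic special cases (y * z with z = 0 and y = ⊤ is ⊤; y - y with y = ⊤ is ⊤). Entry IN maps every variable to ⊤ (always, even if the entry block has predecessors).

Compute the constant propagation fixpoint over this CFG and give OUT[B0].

Converged values:
  B0:  IN=(all ⊤)  OUT={e:1; rest ⊤}
  B1:  IN={e:1; rest ⊤}  OUT={e:1; rest ⊤}
  B2:  IN=(all ⊤)  OUT=(all ⊤)
  B3:  IN=(all ⊤)  OUT={a:-3, f:4; rest ⊤}
  B4:  IN={a:-3, f:4; rest ⊤}  OUT={a:4, f:-4; rest ⊤}

Merge at B0 (entry node, so the boundary value (all ⊤) is joined with the incoming edge(s)): IN[B0] = (all ⊤) ⊔ OUT[B1] = {a: ⊤, b: ⊤, c: ⊤, d: ⊤, e: ⊤, f: ⊤}
Applying B0's transfer function to that IN value gives OUT[B0] (row B0 above).

Answer: {a: ⊤, b: ⊤, c: ⊤, d: ⊤, e: 1, f: ⊤}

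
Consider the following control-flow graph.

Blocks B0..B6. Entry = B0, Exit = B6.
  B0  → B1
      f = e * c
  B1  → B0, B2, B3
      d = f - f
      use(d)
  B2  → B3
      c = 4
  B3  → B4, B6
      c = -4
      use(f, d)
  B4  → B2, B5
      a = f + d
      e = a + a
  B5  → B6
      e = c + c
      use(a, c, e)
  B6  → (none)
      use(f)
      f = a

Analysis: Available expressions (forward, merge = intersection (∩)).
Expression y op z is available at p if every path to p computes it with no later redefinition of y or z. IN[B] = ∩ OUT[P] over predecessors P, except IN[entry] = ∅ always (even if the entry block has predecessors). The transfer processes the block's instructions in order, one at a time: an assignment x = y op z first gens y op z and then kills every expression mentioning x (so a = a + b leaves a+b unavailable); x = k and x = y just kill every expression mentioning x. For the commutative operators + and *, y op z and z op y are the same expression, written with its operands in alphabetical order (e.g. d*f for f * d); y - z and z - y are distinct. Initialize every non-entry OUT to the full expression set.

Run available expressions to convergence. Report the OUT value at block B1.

Fixpoint table:
  B0:   IN={}   OUT={c*e}
  B1:   IN={c*e}   OUT={c*e, f-f}
  B2:   IN={f-f}   OUT={f-f}
  B3:   IN={f-f}   OUT={f-f}
  B4:   IN={f-f}   OUT={a+a, d+f, f-f}
  B5:   IN={a+a, d+f, f-f}   OUT={a+a, c+c, d+f, f-f}
  B6:   IN={f-f}   OUT={}

Merge at B1: IN[B1] = OUT[B0] = {c*e}
Applying B1's transfer function to that IN value gives OUT[B1] (row B1 above).

Answer: {c*e, f-f}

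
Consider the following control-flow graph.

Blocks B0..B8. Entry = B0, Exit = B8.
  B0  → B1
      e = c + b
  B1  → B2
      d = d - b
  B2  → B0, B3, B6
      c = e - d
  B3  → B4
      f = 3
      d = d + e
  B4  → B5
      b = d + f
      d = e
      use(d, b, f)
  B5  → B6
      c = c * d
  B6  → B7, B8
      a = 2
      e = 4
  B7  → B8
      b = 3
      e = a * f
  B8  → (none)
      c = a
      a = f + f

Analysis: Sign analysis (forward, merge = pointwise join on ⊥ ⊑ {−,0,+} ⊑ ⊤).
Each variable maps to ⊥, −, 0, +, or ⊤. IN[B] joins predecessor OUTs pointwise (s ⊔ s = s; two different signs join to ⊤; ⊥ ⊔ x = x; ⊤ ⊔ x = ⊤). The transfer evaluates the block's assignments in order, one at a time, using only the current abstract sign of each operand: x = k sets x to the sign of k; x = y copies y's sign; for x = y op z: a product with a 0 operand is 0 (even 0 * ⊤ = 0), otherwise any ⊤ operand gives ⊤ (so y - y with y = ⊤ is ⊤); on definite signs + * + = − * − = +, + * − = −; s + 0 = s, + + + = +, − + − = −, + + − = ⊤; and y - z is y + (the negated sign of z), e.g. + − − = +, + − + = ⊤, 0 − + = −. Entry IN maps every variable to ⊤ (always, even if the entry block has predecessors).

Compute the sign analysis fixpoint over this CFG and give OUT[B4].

Fixpoint table:
  B0:  IN=(all ⊤)  OUT=(all ⊤)
  B1:  IN=(all ⊤)  OUT=(all ⊤)
  B2:  IN=(all ⊤)  OUT=(all ⊤)
  B3:  IN=(all ⊤)  OUT={f:+; rest ⊤}
  B4:  IN={f:+; rest ⊤}  OUT={f:+; rest ⊤}
  B5:  IN={f:+; rest ⊤}  OUT={f:+; rest ⊤}
  B6:  IN=(all ⊤)  OUT={a:+, e:+; rest ⊤}
  B7:  IN={a:+, e:+; rest ⊤}  OUT={a:+, b:+; rest ⊤}
  B8:  IN={a:+; rest ⊤}  OUT={c:+; rest ⊤}

Merge at B4: IN[B4] = OUT[B3] = {a: ⊤, b: ⊤, c: ⊤, d: ⊤, e: ⊤, f: +}
Applying B4's transfer function to that IN value gives OUT[B4] (row B4 above).

Answer: {a: ⊤, b: ⊤, c: ⊤, d: ⊤, e: ⊤, f: +}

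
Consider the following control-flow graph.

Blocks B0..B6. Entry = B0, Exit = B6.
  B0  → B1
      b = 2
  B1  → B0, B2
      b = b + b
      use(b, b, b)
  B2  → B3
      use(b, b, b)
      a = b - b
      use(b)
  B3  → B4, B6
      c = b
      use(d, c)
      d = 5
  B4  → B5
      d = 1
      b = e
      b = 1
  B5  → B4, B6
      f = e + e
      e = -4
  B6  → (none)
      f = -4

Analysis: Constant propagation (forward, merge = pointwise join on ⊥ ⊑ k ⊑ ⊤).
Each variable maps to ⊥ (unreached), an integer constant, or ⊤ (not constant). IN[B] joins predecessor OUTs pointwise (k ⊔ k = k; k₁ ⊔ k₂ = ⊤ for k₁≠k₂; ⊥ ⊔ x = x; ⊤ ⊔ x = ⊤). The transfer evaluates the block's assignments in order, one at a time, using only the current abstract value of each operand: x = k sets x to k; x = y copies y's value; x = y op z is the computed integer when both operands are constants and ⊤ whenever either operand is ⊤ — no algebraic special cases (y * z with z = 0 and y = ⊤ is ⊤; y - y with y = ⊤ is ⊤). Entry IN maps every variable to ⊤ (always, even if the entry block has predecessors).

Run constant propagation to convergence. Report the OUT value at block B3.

Fixpoint table:
  B0:  IN=(all ⊤)  OUT={b:2; rest ⊤}
  B1:  IN={b:2; rest ⊤}  OUT={b:4; rest ⊤}
  B2:  IN={b:4; rest ⊤}  OUT={a:0, b:4; rest ⊤}
  B3:  IN={a:0, b:4; rest ⊤}  OUT={a:0, b:4, c:4, d:5; rest ⊤}
  B4:  IN={a:0, c:4; rest ⊤}  OUT={a:0, b:1, c:4, d:1; rest ⊤}
  B5:  IN={a:0, b:1, c:4, d:1; rest ⊤}  OUT={a:0, b:1, c:4, d:1, e:-4; rest ⊤}
  B6:  IN={a:0, c:4; rest ⊤}  OUT={a:0, c:4, f:-4; rest ⊤}

Merge at B3: IN[B3] = OUT[B2] = {a: 0, b: 4, c: ⊤, d: ⊤, e: ⊤, f: ⊤}
Applying B3's transfer function to that IN value gives OUT[B3] (row B3 above).

Answer: {a: 0, b: 4, c: 4, d: 5, e: ⊤, f: ⊤}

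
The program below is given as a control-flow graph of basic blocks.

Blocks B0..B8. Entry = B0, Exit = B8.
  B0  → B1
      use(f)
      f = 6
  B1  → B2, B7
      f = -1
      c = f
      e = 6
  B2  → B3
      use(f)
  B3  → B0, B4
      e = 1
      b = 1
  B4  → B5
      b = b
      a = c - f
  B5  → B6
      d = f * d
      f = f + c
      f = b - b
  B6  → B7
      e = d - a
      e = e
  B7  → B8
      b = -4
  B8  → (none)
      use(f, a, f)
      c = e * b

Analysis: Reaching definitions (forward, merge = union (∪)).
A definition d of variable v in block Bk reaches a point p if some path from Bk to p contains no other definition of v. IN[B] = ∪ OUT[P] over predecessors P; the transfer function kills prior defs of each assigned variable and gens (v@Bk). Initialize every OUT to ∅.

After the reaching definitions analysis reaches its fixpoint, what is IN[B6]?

Answer: {a@B4, b@B4, c@B1, d@B5, e@B3, f@B5}

Working:
Fixpoint table:
  B0:   IN={b@B3, c@B1, e@B3, f@B1}   OUT={b@B3, c@B1, e@B3, f@B0}
  B1:   IN={b@B3, c@B1, e@B3, f@B0}   OUT={b@B3, c@B1, e@B1, f@B1}
  B2:   IN={b@B3, c@B1, e@B1, f@B1}   OUT={b@B3, c@B1, e@B1, f@B1}
  B3:   IN={b@B3, c@B1, e@B1, f@B1}   OUT={b@B3, c@B1, e@B3, f@B1}
  B4:   IN={b@B3, c@B1, e@B3, f@B1}   OUT={a@B4, b@B4, c@B1, e@B3, f@B1}
  B5:   IN={a@B4, b@B4, c@B1, e@B3, f@B1}   OUT={a@B4, b@B4, c@B1, d@B5, e@B3, f@B5}
  B6:   IN={a@B4, b@B4, c@B1, d@B5, e@B3, f@B5}   OUT={a@B4, b@B4, c@B1, d@B5, e@B6, f@B5}
  B7:   IN={a@B4, b@B3, b@B4, c@B1, d@B5, e@B1, e@B6, f@B1, f@B5}   OUT={a@B4, b@B7, c@B1, d@B5, e@B1, e@B6, f@B1, f@B5}
  B8:   IN={a@B4, b@B7, c@B1, d@B5, e@B1, e@B6, f@B1, f@B5}   OUT={a@B4, b@B7, c@B8, d@B5, e@B1, e@B6, f@B1, f@B5}

Merge at B6: IN[B6] = OUT[B5] = {a@B4, b@B4, c@B1, d@B5, e@B3, f@B5}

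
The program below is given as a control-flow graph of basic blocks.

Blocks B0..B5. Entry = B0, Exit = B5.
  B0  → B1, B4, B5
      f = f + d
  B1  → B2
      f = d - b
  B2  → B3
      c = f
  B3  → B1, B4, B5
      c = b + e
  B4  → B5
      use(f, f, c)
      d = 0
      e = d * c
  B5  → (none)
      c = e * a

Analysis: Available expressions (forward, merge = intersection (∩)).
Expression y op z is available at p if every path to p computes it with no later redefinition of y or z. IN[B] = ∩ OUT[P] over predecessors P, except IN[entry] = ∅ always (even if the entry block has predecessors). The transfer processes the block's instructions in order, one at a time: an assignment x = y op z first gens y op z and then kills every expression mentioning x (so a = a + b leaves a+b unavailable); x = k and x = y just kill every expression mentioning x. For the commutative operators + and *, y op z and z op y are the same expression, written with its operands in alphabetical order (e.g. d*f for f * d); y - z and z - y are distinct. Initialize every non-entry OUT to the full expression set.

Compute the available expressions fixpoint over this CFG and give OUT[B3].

Converged values:
  B0:  IN={}  OUT={}
  B1:  IN={}  OUT={d-b}
  B2:  IN={d-b}  OUT={d-b}
  B3:  IN={d-b}  OUT={b+e, d-b}
  B4:  IN={}  OUT={c*d}
  B5:  IN={}  OUT={a*e}

Merge at B3: IN[B3] = OUT[B2] = {d-b}
Applying B3's transfer function to that IN value gives OUT[B3] (row B3 above).

Answer: {b+e, d-b}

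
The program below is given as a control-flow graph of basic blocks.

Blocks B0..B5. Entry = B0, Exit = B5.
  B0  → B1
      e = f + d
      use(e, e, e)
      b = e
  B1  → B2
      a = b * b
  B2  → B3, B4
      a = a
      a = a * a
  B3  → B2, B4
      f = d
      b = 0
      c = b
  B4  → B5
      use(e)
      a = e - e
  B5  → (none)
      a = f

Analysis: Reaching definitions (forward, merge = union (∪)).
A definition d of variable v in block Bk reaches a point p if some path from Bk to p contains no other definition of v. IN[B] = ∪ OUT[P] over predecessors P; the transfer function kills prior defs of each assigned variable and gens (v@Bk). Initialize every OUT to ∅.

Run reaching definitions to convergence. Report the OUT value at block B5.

Converged values:
  B0: | IN={} | OUT={b@B0, e@B0}
  B1: | IN={b@B0, e@B0} | OUT={a@B1, b@B0, e@B0}
  B2: | IN={a@B1, a@B2, b@B0, b@B3, c@B3, e@B0, f@B3} | OUT={a@B2, b@B0, b@B3, c@B3, e@B0, f@B3}
  B3: | IN={a@B2, b@B0, b@B3, c@B3, e@B0, f@B3} | OUT={a@B2, b@B3, c@B3, e@B0, f@B3}
  B4: | IN={a@B2, b@B0, b@B3, c@B3, e@B0, f@B3} | OUT={a@B4, b@B0, b@B3, c@B3, e@B0, f@B3}
  B5: | IN={a@B4, b@B0, b@B3, c@B3, e@B0, f@B3} | OUT={a@B5, b@B0, b@B3, c@B3, e@B0, f@B3}

Merge at B5: IN[B5] = OUT[B4] = {a@B4, b@B0, b@B3, c@B3, e@B0, f@B3}
Applying B5's transfer function to that IN value gives OUT[B5] (row B5 above).

Answer: {a@B5, b@B0, b@B3, c@B3, e@B0, f@B3}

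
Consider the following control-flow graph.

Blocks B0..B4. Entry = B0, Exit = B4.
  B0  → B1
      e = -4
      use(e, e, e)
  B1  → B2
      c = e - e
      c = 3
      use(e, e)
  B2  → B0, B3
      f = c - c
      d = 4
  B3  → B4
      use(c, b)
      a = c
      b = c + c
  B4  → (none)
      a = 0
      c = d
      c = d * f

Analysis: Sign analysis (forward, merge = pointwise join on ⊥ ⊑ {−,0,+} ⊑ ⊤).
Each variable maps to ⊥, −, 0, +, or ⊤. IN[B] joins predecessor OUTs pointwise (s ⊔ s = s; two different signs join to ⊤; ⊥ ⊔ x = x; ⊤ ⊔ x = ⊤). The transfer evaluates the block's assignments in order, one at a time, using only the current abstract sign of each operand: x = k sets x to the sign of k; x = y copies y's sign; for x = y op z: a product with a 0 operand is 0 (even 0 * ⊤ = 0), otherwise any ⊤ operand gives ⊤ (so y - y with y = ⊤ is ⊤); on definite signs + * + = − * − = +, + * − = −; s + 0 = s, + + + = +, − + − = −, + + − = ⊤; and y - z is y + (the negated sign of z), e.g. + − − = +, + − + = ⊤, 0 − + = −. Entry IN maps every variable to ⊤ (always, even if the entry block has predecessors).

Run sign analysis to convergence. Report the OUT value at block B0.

Answer: {a: ⊤, b: ⊤, c: ⊤, d: ⊤, e: -, f: ⊤}

Derivation:
Fixpoint table:
  B0: | IN=(all ⊤) | OUT={e:-; rest ⊤}
  B1: | IN={e:-; rest ⊤} | OUT={c:+, e:-; rest ⊤}
  B2: | IN={c:+, e:-; rest ⊤} | OUT={c:+, d:+, e:-; rest ⊤}
  B3: | IN={c:+, d:+, e:-; rest ⊤} | OUT={a:+, b:+, c:+, d:+, e:-; rest ⊤}
  B4: | IN={a:+, b:+, c:+, d:+, e:-; rest ⊤} | OUT={a:0, b:+, d:+, e:-; rest ⊤}

Merge at B0 (entry node, so the boundary value (all ⊤) is joined with the incoming edge(s)): IN[B0] = (all ⊤) ⊔ OUT[B2] = {a: ⊤, b: ⊤, c: ⊤, d: ⊤, e: ⊤, f: ⊤}
Applying B0's transfer function to that IN value gives OUT[B0] (row B0 above).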